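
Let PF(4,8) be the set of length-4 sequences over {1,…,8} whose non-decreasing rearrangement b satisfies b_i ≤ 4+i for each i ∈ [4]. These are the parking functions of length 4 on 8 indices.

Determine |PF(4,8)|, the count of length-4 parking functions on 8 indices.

3645

|PF(4,8)| = (8+1−4)·(8+1)^{4−1} = 5×729 = 3645 [KW]
Example (8,4,5,5) → sorted (4,5,5,8): b_i ≤ 4+i ∀i, a PF.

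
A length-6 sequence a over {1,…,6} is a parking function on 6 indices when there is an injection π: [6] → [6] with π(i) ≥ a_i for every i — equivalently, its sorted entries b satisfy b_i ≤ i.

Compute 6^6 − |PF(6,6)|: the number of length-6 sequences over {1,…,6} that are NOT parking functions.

29849

#PF = (6−6+1)·(6+1)^(6−1) = 1×16807 = 16807 (Konheim–Weiss)
E.g. (6,6,2,6,2,5) → sorted (2,2,5,6,6,6): b_1=2>1, not a PF.
Total 46656; non-PF = 46656−16807 = 29849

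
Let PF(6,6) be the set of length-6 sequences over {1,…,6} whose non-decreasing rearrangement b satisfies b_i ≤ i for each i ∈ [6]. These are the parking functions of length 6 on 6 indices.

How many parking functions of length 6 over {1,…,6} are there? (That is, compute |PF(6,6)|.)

16807

|PF(6,6)| = (6−6+1)·(6+1)^(6−1) = 1×16807 = 16807 (Pollak)
Check (2,3,1,4,1,2) → sorted (1,1,2,2,3,4): b_i ≤ i ∀i, a PF.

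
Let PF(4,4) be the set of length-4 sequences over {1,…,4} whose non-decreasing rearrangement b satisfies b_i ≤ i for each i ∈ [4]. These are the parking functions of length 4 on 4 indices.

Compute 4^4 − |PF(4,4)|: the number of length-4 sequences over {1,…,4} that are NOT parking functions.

131

|PF(4,4)| = (4+1−4)·(4+1)^{4−1} = 1×125 = 125 [KW]
Example (4,1,4,4) → sorted (1,4,4,4): b_2=4>2, not a PF.
Total 256; non-PF = 256−125 = 131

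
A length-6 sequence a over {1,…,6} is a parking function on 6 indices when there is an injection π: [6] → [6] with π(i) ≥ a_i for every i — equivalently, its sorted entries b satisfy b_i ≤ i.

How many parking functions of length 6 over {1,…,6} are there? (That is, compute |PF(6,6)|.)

#PF = (6+1−6)·(6+1)^{6−1} = 1×16807 = 16807 (Pollak)
Example (4,1,1,6,1,2) → sorted (1,1,1,2,4,6): b_i ≤ i ∀i, a PF.

16807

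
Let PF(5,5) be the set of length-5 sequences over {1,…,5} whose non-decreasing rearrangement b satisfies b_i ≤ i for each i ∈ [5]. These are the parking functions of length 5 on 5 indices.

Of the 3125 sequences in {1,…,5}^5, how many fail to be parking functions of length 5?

1829

#PF = (6−5)·6^(5−1) = 1·1296 = 1296 [KW]
E.g. (5,3,3,5,4) → sorted (3,3,4,5,5): b_1=3>1, not a PF.
Total 3125; non-PF = 3125−1296 = 1829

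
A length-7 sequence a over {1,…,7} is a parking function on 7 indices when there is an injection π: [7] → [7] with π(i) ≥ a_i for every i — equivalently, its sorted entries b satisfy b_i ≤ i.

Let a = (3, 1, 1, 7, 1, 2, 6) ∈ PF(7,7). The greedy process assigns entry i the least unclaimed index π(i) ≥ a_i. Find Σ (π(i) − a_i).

7

Σπ = 7·8/2 = 28 (π permutes [7]); Σa = 3+1+1+7+1+2+6 = 21; disp = 28−21 = 7.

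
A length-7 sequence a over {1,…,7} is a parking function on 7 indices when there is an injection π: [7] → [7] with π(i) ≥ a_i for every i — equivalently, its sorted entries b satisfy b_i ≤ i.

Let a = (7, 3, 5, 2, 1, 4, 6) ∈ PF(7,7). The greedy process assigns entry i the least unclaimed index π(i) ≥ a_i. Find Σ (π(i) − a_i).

Σπ = 7·8/2 = 28 (π permutes [7]); Σa = 7+3+5+2+1+4+6 = 28; disp = 28−28 = 0.

0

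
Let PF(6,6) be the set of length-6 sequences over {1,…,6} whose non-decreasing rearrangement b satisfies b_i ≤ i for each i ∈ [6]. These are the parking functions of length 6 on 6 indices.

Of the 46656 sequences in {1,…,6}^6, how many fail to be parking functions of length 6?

29849

Count = (6+1−6)·(6+1)^{6−1} = 1×16807 = 16807 (Konheim–Weiss)
Example (6,4,1,5,6,6) → sorted (1,4,5,6,6,6): b_2=4>2, not a PF.
So 46656 − 16807 = 29849 fail.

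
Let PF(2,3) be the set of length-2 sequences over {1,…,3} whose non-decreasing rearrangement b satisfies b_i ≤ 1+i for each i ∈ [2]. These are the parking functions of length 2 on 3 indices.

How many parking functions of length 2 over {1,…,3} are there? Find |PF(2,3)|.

Count = (3−2+1)·(3+1)^(2−1) = 2×4 = 8
Check (2,1) → sorted (1,2): b_i ≤ 1+i ∀i, a PF.

8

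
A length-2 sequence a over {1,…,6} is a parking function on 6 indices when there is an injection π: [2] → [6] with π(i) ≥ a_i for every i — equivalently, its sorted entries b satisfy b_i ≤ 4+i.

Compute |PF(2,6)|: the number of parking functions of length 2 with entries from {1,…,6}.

#PF = (6+1−2)·(6+1)^{2−1} = 5·7 = 35
Check (3,4) → sorted (3,4): b_i ≤ 4+i ∀i, a PF.

35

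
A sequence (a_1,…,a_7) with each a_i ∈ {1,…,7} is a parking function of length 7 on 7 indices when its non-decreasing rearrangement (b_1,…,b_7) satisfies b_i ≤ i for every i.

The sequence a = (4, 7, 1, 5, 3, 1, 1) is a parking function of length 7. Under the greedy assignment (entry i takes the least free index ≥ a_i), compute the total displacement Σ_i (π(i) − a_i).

Σπ(i) = 1+…+7 = 28; Σa = 4+7+1+5+3+1+1 = 22; disp = 28−22 = 6.

6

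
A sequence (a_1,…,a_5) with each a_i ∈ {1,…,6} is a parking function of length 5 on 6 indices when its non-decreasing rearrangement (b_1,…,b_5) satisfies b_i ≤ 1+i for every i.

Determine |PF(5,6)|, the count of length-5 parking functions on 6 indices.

4802

Count = (6−5+1)·(6+1)^(5−1) = 2×2401 = 4802 [KW]
E.g. (4,1,6,3,5) → sorted (1,3,4,5,6): b_i ≤ 1+i ∀i, a PF.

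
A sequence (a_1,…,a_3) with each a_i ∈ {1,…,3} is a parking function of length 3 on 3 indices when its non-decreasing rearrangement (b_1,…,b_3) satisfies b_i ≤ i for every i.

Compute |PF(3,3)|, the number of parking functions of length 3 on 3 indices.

#PF = 1·4^2 = 1·16 = 16 (Pollak)
Example (2,1,3) → sorted (1,2,3): b_i ≤ i ∀i, a PF.

16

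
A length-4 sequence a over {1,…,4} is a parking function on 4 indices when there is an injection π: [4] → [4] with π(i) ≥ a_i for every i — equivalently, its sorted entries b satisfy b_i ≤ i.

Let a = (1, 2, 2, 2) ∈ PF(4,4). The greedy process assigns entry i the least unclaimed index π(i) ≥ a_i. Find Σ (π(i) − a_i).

Σπ = 4·5/2 = 10 (π permutes [4]); Σa = 1+2+2+2 = 7; disp = 10−7 = 3.

3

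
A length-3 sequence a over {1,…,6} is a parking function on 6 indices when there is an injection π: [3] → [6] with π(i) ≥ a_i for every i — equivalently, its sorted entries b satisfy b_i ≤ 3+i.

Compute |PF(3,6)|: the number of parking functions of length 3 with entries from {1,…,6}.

196

#PF = (7−3)·7^(3−1) = 4 · 49 = 196 (Pollak)
Example (5,2,4) → sorted (2,4,5): b_i ≤ 3+i ∀i, a PF.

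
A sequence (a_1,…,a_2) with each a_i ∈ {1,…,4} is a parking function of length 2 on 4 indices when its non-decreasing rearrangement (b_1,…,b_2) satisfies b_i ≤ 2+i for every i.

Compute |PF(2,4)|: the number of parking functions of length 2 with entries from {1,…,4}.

|PF(2,4)| = (4+1−2)·(4+1)^{2−1} = 3×5 = 15 [KW]
Check (2,3) → sorted (2,3): b_i ≤ 2+i ∀i, a PF.

15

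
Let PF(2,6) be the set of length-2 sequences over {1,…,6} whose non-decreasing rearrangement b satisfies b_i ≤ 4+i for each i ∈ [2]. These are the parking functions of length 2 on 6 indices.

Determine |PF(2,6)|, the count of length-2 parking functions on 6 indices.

|PF| = (6−2+1)·(6+1)^(2−1) = 5×7 = 35 (Konheim–Weiss)
One tuple (2,4) → sorted (2,4): b_i ≤ 4+i ∀i, a PF.

35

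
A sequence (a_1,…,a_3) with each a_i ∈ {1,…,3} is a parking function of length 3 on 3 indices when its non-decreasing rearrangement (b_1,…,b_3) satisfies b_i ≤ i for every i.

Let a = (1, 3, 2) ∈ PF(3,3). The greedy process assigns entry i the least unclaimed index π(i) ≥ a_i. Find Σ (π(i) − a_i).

0

Σπ = 3·4/2 = 6 (π permutes [3]); Σa = 1+3+2 = 6; disp = 6−6 = 0.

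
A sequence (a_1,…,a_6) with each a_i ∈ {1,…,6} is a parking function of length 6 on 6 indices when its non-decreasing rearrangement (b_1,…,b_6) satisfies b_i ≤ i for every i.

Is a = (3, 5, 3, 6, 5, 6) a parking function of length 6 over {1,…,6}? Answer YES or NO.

Rearranged: b = (3, 3, 5, 5, 6, 6).
  b_1=3 > 1
  fails at i=1 ⇒ NO

NO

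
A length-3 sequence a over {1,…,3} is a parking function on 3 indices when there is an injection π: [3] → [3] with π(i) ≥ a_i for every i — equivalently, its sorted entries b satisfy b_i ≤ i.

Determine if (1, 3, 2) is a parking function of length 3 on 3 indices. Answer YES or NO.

YES

Order a: b = (1, 2, 3).
  b_1=1 ≤ 1
  b_2=2 ≤ 2
  b_3=3 ≤ 3
All bounds hold ⇒ YES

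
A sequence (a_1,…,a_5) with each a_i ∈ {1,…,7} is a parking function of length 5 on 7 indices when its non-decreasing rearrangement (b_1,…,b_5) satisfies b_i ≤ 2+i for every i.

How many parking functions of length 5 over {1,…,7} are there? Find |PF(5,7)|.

|PF| = (7−5+1)·(7+1)^(5−1) = 3 · 4096 = 12288 (Konheim–Weiss)
One tuple (1,2,6,1,7) → sorted (1,1,2,6,7): b_i ≤ 2+i ∀i, a PF.

12288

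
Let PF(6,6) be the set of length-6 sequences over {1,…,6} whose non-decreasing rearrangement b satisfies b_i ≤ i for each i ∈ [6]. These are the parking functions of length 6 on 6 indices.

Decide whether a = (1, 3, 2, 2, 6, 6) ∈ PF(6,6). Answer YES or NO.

NO

Sorted: b = (1, 2, 2, 3, 6, 6).
  b_1=1 ≤ 1
  b_2=2 ≤ 2
  b_3=2 ≤ 3
  b_4=3 ≤ 4
  b_5=6 > 5
  fails at i=5 ⇒ NO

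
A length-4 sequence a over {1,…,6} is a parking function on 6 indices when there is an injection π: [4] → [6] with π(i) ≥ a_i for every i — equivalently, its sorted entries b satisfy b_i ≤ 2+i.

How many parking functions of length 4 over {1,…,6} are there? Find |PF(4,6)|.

1029

|PF| = 3·7^3 = 3×343 = 1029
Example (1,4,3,6) → sorted (1,3,4,6): b_i ≤ 2+i ∀i, a PF.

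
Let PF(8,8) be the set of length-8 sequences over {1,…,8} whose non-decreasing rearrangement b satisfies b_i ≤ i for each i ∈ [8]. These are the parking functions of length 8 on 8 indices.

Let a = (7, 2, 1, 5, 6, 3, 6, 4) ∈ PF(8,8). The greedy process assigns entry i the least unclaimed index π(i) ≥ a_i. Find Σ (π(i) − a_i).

2

Σπ(i) = 1+…+8 = 36; Σa = 7+2+1+5+6+3+6+4 = 34; disp = 36−34 = 2.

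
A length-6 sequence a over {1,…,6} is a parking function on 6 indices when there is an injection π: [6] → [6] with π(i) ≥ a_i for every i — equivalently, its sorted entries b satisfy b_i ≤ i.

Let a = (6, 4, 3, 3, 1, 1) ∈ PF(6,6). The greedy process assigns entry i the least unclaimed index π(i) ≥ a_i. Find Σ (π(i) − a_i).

3

Σπ(i) = 1+…+6 = 21; Σa = 6+4+3+3+1+1 = 18; disp = 21−18 = 3.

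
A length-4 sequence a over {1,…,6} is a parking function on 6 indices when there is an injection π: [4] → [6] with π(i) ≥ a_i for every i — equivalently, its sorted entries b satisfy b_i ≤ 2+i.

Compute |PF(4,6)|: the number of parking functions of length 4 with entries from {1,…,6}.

Count = (7−4)·7^(4−1) = 3 · 343 = 1029 [KW]
Check (4,1,2,4) → sorted (1,2,4,4): b_i ≤ 2+i ∀i, a PF.

1029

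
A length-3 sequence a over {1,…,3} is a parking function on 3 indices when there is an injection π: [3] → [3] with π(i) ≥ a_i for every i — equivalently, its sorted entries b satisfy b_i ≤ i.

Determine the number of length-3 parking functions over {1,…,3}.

|PF(3,3)| = 1·4^2 = 1×16 = 16 [KW]
One tuple (1,1,3) → sorted (1,1,3): b_i ≤ i ∀i, a PF.

16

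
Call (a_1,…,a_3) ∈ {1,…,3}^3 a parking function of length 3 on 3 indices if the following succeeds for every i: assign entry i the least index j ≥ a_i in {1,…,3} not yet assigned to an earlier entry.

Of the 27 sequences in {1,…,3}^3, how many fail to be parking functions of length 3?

|PF| = (3+1−3)·(3+1)^{3−1} = 1×16 = 16 [KW]
Example (3,2,2) → sorted (2,2,3): b_1=2>1, not a PF.
Total 27; non-PF = 27−16 = 11

11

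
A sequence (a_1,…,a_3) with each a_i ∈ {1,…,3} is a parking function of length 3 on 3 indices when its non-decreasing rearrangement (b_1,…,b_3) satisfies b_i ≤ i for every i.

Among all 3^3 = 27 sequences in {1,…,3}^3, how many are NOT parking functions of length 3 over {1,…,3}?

11

Count = 1·4^2 = 1×16 = 16 (Pollak)
E.g. (3,3,1) → sorted (1,3,3): b_2=3>2, not a PF.
3^3 − 16 = 27 − 16 = 11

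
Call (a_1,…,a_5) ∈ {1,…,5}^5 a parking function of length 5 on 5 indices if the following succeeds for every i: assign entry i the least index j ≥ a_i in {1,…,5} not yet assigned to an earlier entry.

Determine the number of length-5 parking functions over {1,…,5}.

1296

#PF = (6−5)·6^(5−1) = 1 · 1296 = 1296 [KW]
Example (1,1,3,3,2) → sorted (1,1,2,3,3): b_i ≤ i ∀i, a PF.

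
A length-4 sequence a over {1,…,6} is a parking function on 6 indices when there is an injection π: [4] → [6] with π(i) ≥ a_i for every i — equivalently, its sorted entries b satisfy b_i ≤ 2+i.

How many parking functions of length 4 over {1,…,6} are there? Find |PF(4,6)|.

|PF(4,6)| = 3·7^3 = 3 · 343 = 1029 [KW]
E.g. (5,1,1,1) → sorted (1,1,1,5): b_i ≤ 2+i ∀i, a PF.

1029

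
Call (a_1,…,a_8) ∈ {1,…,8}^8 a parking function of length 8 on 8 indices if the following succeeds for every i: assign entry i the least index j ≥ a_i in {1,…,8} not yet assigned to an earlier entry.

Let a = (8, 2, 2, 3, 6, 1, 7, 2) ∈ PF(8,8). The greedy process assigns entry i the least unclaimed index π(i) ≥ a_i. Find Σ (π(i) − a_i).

5

Σπ(i) = 1+…+8 = 36; Σa = 8+2+2+3+6+1+7+2 = 31; disp = 36−31 = 5.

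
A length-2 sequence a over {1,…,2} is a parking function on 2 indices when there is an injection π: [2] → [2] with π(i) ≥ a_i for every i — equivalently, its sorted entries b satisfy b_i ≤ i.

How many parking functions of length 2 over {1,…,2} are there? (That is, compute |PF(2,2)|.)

3

Count = 1·3^1 = 1 · 3 = 3
Example (1,1) → sorted (1,1): b_i ≤ i ∀i, a PF.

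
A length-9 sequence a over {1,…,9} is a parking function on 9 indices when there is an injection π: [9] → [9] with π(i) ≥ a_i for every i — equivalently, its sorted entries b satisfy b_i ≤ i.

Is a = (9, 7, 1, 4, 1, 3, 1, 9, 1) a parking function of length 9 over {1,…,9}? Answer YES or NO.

Rearranged: b = (1, 1, 1, 1, 3, 4, 7, 9, 9).
  b_1=1 ≤ 1
  b_2=1 ≤ 2
  b_3=1 ≤ 3
  b_4=1 ≤ 4
  b_5=3 ≤ 5
  b_6=4 ≤ 6
  b_7=7 ≤ 7
  b_8=9 > 8
  fails at i=8 ⇒ NO

NO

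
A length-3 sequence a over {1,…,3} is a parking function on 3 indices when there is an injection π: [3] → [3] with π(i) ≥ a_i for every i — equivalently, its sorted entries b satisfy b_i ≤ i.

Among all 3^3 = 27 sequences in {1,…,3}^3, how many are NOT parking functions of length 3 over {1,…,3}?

11

|PF| = (3+1−3)·(3+1)^{3−1} = 1×16 = 16
Check (2,2,3) → sorted (2,2,3): b_1=2>1, not a PF.
3^3 − 16 = 27 − 16 = 11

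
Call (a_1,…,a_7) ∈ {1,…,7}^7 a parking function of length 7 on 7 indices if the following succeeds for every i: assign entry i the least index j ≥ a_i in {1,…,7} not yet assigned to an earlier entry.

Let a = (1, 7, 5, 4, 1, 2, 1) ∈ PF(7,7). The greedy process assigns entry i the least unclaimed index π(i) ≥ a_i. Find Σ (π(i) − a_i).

Σπ = 28 ({1..7} each once); Σa = 1+7+5+4+1+2+1 = 21; disp = 28−21 = 7.

7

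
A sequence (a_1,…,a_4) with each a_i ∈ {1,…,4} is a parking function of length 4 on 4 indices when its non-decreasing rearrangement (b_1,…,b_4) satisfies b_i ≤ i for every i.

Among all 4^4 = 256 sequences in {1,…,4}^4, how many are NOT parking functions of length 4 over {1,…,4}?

131

|PF(4,4)| = 1·5^3 = 1×125 = 125 (Konheim–Weiss)
E.g. (4,3,4,4) → sorted (3,4,4,4): b_1=3>1, not a PF.
So 256 − 125 = 131 fail.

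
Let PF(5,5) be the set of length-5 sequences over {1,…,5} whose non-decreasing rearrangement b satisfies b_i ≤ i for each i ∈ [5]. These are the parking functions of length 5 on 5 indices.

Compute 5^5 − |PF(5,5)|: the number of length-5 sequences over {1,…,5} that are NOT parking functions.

1829

|PF| = (6−5)·6^(5−1) = 1·1296 = 1296
E.g. (4,5,5,1,1) → sorted (1,1,4,5,5): b_3=4>3, not a PF.
So 3125 − 1296 = 1829 fail.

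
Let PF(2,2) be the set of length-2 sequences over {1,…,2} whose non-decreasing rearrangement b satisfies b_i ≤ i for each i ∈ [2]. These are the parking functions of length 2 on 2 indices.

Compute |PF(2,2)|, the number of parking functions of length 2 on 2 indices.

|PF| = 1·3^1 = 1×3 = 3 [KW]
E.g. (1,1) → sorted (1,1): b_i ≤ i ∀i, a PF.

3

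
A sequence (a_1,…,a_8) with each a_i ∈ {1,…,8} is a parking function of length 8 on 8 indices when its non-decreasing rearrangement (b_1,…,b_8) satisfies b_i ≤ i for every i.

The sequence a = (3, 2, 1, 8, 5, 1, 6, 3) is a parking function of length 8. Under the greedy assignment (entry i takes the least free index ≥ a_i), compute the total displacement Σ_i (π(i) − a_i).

Σπ = 36 ({1..8} each once); Σa = 3+2+1+8+5+1+6+3 = 29; disp = 36−29 = 7.

7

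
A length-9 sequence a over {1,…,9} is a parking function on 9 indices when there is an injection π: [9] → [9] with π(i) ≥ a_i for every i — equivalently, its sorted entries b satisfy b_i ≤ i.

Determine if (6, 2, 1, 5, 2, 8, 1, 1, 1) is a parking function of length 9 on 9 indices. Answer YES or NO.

Rearranged: b = (1, 1, 1, 1, 2, 2, 5, 6, 8).
  b_1=1 ≤ 1
  b_2=1 ≤ 2
  b_3=1 ≤ 3
  b_4=1 ≤ 4
  b_5=2 ≤ 5
  b_6=2 ≤ 6
  b_7=5 ≤ 7
  b_8=6 ≤ 8
  b_9=8 ≤ 9
All bounds hold ⇒ YES

YES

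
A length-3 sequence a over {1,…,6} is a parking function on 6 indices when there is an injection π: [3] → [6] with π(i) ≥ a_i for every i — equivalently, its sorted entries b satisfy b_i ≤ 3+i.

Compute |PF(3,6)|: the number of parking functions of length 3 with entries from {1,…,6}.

196

#PF = (6+1−3)·(6+1)^{3−1} = 4 · 49 = 196
Check (4,4,1) → sorted (1,4,4): b_i ≤ 3+i ∀i, a PF.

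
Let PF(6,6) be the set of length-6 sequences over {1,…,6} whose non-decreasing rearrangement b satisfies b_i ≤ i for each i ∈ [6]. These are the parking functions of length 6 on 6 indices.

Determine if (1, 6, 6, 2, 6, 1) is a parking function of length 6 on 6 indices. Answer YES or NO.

NO

Order a: b = (1, 1, 2, 6, 6, 6).
  b_1=1 ≤ 1
  b_2=1 ≤ 2
  b_3=2 ≤ 3
  b_4=6 > 4
  fails at i=4 ⇒ NO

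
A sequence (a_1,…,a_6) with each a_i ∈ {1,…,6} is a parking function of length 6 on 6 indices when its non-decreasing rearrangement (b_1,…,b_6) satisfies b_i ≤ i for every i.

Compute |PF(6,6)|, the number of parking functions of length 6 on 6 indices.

#PF = (6+1−6)·(6+1)^{6−1} = 1·16807 = 16807 [KW]
Example (5,1,2,1,1,5) → sorted (1,1,1,2,5,5): b_i ≤ i ∀i, a PF.

16807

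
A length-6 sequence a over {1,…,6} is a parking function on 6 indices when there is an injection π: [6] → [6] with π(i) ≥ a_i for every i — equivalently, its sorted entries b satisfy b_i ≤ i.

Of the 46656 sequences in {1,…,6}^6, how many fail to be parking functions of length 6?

|PF(6,6)| = 1·7^5 = 1·16807 = 16807
One tuple (5,1,6,5,1,6) → sorted (1,1,5,5,6,6): b_3=5>3, not a PF.
So 46656 − 16807 = 29849 fail.

29849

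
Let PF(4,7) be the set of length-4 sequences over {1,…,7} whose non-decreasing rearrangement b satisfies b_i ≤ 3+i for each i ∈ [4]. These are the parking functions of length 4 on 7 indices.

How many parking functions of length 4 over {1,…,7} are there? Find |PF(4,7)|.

#PF = 4·8^3 = 4 · 512 = 2048 (Konheim–Weiss)
E.g. (1,2,3,3) → sorted (1,2,3,3): b_i ≤ 3+i ∀i, a PF.

2048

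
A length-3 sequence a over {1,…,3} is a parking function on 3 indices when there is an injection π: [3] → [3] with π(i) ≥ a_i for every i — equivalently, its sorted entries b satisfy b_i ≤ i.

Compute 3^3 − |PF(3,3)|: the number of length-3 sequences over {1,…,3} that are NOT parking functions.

11

#PF = (3+1−3)·(3+1)^{3−1} = 1·16 = 16 [KW]
E.g. (3,3,2) → sorted (2,3,3): b_1=2>1, not a PF.
So 27 − 16 = 11 fail.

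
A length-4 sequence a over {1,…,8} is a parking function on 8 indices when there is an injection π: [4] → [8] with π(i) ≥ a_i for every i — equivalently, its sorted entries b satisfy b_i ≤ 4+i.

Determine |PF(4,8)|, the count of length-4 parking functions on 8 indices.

#PF = (8+1−4)·(8+1)^{4−1} = 5·729 = 3645 (Pollak)
E.g. (3,4,8,6) → sorted (3,4,6,8): b_i ≤ 4+i ∀i, a PF.

3645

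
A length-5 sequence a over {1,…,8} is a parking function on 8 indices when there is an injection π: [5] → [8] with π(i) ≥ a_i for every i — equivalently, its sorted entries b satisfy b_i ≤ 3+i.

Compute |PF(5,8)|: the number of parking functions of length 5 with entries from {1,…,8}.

Count = (9−5)·9^(5−1) = 4×6561 = 26244 (Pollak)
Check (4,3,4,2,3) → sorted (2,3,3,4,4): b_i ≤ 3+i ∀i, a PF.

26244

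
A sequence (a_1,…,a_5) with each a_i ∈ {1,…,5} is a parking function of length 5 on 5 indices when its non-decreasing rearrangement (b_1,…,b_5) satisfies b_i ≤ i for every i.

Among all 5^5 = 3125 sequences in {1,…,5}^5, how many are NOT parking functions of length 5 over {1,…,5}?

1829

|PF(5,5)| = (6−5)·6^(5−1) = 1×1296 = 1296
One tuple (2,3,5,4,5) → sorted (2,3,4,5,5): b_1=2>1, not a PF.
5^5 − 1296 = 3125 − 1296 = 1829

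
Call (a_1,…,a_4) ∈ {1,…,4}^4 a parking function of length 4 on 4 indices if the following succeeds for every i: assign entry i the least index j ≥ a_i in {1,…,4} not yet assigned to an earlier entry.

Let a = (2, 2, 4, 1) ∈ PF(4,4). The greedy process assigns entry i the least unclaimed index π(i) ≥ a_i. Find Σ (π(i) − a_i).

1

Σπ(i) = 1+…+4 = 10; Σa = 2+2+4+1 = 9; disp = 10−9 = 1.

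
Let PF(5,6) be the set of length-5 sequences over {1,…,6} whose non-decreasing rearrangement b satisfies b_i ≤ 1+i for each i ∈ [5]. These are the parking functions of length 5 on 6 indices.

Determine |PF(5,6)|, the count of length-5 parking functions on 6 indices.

Count = (6+1−5)·(6+1)^{5−1} = 2×2401 = 4802 (Konheim–Weiss)
Example (4,2,1,1,4) → sorted (1,1,2,4,4): b_i ≤ 1+i ∀i, a PF.

4802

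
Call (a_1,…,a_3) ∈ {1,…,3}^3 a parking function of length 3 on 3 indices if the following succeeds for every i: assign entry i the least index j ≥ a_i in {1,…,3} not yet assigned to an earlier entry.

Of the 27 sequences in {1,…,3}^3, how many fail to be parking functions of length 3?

11

|PF| = (4−3)·4^(3−1) = 1·16 = 16
Check (2,3,3) → sorted (2,3,3): b_1=2>1, not a PF.
3^3 − 16 = 27 − 16 = 11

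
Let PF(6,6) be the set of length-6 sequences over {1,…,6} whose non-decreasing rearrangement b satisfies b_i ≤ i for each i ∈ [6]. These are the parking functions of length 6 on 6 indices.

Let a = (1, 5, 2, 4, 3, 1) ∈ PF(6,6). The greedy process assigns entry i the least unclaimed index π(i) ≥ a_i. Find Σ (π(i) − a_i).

5

Σπ = 6·7/2 = 21 (π permutes [6]); Σa = 1+5+2+4+3+1 = 16; disp = 21−16 = 5.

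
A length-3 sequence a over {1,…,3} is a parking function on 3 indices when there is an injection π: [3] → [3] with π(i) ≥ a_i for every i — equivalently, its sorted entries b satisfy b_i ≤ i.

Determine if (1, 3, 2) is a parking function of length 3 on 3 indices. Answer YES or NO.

YES

Sorted: b = (1, 2, 3).
  b_1=1 ≤ 1
  b_2=2 ≤ 2
  b_3=3 ≤ 3
All bounds hold ⇒ YES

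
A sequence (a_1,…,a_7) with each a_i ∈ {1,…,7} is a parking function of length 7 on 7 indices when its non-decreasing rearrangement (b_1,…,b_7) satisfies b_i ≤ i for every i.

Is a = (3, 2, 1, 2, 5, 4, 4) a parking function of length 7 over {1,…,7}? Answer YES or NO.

Order a: b = (1, 2, 2, 3, 4, 4, 5).
  b_1=1 ≤ 1
  b_2=2 ≤ 2
  b_3=2 ≤ 3
  b_4=3 ≤ 4
  b_5=4 ≤ 5
  b_6=4 ≤ 6
  b_7=5 ≤ 7
All bounds hold ⇒ YES

YES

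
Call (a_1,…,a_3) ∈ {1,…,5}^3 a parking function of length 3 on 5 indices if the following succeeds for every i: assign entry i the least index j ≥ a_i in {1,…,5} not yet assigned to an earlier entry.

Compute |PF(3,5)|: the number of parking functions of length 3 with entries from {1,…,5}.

108

|PF(3,5)| = (5+1−3)·(5+1)^{3−1} = 3 · 36 = 108 [KW]
Example (5,2,1) → sorted (1,2,5): b_i ≤ 2+i ∀i, a PF.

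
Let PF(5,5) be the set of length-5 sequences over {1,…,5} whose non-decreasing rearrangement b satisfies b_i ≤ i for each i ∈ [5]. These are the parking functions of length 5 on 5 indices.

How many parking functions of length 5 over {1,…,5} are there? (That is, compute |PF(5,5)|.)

#PF = 1·6^4 = 1 · 1296 = 1296 (Konheim–Weiss)
One tuple (4,1,1,4,2) → sorted (1,1,2,4,4): b_i ≤ i ∀i, a PF.

1296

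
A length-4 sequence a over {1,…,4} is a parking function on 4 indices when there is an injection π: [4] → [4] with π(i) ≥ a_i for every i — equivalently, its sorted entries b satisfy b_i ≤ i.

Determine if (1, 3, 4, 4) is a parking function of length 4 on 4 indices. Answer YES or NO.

NO

Rearranged: b = (1, 3, 4, 4).
  b_1=1 ≤ 1
  b_2=3 > 2
  fails at i=2 ⇒ NO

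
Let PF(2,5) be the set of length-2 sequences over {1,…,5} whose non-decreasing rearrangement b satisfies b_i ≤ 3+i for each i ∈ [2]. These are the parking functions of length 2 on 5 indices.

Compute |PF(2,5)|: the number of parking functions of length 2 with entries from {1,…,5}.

24

|PF| = (6−2)·6^(2−1) = 4·6 = 24 (Konheim–Weiss)
Check (5,4) → sorted (4,5): b_i ≤ 3+i ∀i, a PF.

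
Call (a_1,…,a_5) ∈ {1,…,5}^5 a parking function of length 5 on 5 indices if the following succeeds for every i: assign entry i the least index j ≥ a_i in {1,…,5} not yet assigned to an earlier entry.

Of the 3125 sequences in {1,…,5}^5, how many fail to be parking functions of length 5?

|PF| = 1·6^4 = 1×1296 = 1296 (Pollak)
One tuple (3,5,4,3,3) → sorted (3,3,3,4,5): b_1=3>1, not a PF.
So 3125 − 1296 = 1829 fail.

1829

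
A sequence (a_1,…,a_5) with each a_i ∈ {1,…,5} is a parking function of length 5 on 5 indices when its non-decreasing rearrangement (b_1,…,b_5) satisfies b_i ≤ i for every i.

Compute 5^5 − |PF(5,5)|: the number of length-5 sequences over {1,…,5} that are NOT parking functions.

1829

Count = (5−5+1)·(5+1)^(5−1) = 1 · 1296 = 1296 [KW]
Check (2,3,3,3,3) → sorted (2,3,3,3,3): b_1=2>1, not a PF.
5^5 − 1296 = 3125 − 1296 = 1829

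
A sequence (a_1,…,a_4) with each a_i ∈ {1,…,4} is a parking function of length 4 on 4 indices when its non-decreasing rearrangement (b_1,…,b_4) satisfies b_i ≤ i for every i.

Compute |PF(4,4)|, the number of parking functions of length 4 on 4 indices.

125

#PF = (4−4+1)·(4+1)^(4−1) = 1×125 = 125
E.g. (2,1,4,3) → sorted (1,2,3,4): b_i ≤ i ∀i, a PF.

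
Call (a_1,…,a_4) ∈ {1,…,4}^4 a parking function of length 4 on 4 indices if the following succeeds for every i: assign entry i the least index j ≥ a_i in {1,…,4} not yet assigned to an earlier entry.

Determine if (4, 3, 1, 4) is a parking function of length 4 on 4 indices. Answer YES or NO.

Rearranged: b = (1, 3, 4, 4).
  b_1=1 ≤ 1
  b_2=3 > 2
  fails at i=2 ⇒ NO

NO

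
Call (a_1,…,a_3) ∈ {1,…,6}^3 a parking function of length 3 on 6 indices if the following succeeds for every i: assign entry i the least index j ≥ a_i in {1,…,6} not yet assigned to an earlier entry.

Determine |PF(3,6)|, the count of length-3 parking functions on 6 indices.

|PF| = (7−3)·7^(3−1) = 4·49 = 196 (Pollak)
Check (2,2,2) → sorted (2,2,2): b_i ≤ 3+i ∀i, a PF.

196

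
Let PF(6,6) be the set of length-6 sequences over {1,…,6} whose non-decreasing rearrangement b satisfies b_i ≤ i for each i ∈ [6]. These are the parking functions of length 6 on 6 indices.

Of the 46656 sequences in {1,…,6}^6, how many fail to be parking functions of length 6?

|PF| = (7−6)·7^(6−1) = 1×16807 = 16807 (Konheim–Weiss)
One tuple (4,4,5,5,4,4) → sorted (4,4,4,4,5,5): b_1=4>1, not a PF.
So 46656 − 16807 = 29849 fail.

29849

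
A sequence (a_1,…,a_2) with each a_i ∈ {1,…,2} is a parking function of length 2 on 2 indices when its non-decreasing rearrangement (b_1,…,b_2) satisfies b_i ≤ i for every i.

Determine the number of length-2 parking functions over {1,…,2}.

|PF(2,2)| = (2+1−2)·(2+1)^{2−1} = 1×3 = 3 [KW]
E.g. (1,2) → sorted (1,2): b_i ≤ i ∀i, a PF.

3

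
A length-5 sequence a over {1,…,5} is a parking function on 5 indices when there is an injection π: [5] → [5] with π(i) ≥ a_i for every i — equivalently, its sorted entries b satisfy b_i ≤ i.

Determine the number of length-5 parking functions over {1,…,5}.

1296

Count = (5−5+1)·(5+1)^(5−1) = 1·1296 = 1296 (Konheim–Weiss)
One tuple (1,4,2,3,3) → sorted (1,2,3,3,4): b_i ≤ i ∀i, a PF.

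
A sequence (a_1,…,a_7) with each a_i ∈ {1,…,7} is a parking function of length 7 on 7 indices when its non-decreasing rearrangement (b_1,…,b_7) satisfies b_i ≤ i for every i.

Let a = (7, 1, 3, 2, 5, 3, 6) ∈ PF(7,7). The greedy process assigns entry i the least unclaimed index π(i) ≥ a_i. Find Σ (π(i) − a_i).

Σπ = 28 ({1..7} each once); Σa = 7+1+3+2+5+3+6 = 27; disp = 28−27 = 1.

1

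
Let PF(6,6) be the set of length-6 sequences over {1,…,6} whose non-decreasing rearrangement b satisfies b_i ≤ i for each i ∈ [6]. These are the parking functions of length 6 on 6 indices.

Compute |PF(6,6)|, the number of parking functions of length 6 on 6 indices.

Count = (6+1−6)·(6+1)^{6−1} = 1·16807 = 16807 (Pollak)
E.g. (1,2,1,4,1,5) → sorted (1,1,1,2,4,5): b_i ≤ i ∀i, a PF.

16807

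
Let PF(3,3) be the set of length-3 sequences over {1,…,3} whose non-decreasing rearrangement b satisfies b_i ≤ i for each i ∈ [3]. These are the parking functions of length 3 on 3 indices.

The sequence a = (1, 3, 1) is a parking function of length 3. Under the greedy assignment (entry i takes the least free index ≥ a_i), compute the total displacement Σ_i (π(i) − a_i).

Σπ = 6 ({1..3} each once); Σa = 1+3+1 = 5; disp = 6−5 = 1.

1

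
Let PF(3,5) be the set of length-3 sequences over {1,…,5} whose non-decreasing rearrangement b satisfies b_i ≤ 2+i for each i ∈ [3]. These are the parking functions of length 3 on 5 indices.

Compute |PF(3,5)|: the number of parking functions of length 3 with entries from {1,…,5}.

|PF| = (5−3+1)·(5+1)^(3−1) = 3·36 = 108 [KW]
One tuple (5,2,2) → sorted (2,2,5): b_i ≤ 2+i ∀i, a PF.

108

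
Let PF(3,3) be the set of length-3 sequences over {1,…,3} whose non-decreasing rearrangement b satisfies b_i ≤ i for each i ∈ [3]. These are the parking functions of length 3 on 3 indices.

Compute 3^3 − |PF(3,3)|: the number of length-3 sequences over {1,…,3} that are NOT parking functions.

11

Count = (4−3)·4^(3−1) = 1×16 = 16 (Pollak)
Example (2,3,2) → sorted (2,2,3): b_1=2>1, not a PF.
So 27 − 16 = 11 fail.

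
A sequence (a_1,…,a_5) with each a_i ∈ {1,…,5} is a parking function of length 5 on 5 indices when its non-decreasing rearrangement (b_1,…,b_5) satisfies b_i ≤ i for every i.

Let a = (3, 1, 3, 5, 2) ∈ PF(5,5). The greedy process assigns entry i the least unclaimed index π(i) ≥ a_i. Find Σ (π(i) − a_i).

Σπ = 15 ({1..5} each once); Σa = 3+1+3+5+2 = 14; disp = 15−14 = 1.

1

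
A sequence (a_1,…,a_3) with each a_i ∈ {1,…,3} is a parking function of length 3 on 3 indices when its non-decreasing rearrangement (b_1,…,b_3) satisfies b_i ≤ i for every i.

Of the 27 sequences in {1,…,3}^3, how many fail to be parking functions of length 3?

Count = (3+1−3)·(3+1)^{3−1} = 1 · 16 = 16 (Konheim–Weiss)
Check (3,3,3) → sorted (3,3,3): b_1=3>1, not a PF.
Total 27; non-PF = 27−16 = 11

11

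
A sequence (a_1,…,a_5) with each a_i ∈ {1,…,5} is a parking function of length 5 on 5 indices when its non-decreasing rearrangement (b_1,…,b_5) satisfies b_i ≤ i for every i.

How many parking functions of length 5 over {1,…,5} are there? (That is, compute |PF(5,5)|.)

#PF = 1·6^4 = 1·1296 = 1296
Check (2,1,1,5,3) → sorted (1,1,2,3,5): b_i ≤ i ∀i, a PF.

1296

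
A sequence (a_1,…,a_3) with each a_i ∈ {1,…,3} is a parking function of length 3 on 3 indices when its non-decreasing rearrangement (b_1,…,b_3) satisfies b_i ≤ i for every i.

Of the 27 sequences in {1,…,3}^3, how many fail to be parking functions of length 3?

#PF = (3−3+1)·(3+1)^(3−1) = 1·16 = 16 (Konheim–Weiss)
One tuple (3,2,3) → sorted (2,3,3): b_1=2>1, not a PF.
So 27 − 16 = 11 fail.

11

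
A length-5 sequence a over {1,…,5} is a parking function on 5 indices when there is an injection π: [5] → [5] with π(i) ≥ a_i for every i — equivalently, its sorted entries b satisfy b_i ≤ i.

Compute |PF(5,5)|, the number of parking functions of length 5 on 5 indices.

1296

Count = 1·6^4 = 1×1296 = 1296 (Konheim–Weiss)
Example (4,5,3,2,1) → sorted (1,2,3,4,5): b_i ≤ i ∀i, a PF.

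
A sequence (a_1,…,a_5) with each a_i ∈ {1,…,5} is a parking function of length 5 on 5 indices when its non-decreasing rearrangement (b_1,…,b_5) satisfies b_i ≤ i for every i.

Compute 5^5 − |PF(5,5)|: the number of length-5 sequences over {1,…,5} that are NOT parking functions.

1829

#PF = 1·6^4 = 1×1296 = 1296
E.g. (4,3,4,3,5) → sorted (3,3,4,4,5): b_1=3>1, not a PF.
So 3125 − 1296 = 1829 fail.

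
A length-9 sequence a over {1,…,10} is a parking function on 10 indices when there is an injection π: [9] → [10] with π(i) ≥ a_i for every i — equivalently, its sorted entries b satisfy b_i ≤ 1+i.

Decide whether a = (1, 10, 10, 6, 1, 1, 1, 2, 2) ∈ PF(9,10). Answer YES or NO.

Sorted: b = (1, 1, 1, 1, 2, 2, 6, 10, 10).
  b_1=1 ≤ 2
  b_2=1 ≤ 3
  b_3=1 ≤ 4
  b_4=1 ≤ 5
  b_5=2 ≤ 6
  b_6=2 ≤ 7
  b_7=6 ≤ 8
  b_8=10 > 9
  fails at i=8 ⇒ NO

NO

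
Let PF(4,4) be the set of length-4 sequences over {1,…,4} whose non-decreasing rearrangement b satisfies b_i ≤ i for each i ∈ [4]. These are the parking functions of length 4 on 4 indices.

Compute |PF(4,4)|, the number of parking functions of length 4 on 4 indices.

|PF| = (5−4)·5^(4−1) = 1 · 125 = 125 (Konheim–Weiss)
One tuple (2,1,1,3) → sorted (1,1,2,3): b_i ≤ i ∀i, a PF.

125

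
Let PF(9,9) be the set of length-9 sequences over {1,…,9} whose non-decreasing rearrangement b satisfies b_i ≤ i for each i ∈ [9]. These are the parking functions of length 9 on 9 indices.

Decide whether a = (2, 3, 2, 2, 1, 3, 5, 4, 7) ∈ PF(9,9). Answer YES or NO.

YES

Rearranged: b = (1, 2, 2, 2, 3, 3, 4, 5, 7).
  b_1=1 ≤ 1
  b_2=2 ≤ 2
  b_3=2 ≤ 3
  b_4=2 ≤ 4
  b_5=3 ≤ 5
  b_6=3 ≤ 6
  b_7=4 ≤ 7
  b_8=5 ≤ 8
  b_9=7 ≤ 9
All bounds hold ⇒ YES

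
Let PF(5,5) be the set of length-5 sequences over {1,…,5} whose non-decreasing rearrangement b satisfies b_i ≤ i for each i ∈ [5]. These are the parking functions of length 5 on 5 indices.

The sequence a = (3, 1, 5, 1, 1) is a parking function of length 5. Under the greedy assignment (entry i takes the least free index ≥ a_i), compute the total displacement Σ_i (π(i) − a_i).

4

Σπ = 5·6/2 = 15 (π permutes [5]); Σa = 3+1+5+1+1 = 11; disp = 15−11 = 4.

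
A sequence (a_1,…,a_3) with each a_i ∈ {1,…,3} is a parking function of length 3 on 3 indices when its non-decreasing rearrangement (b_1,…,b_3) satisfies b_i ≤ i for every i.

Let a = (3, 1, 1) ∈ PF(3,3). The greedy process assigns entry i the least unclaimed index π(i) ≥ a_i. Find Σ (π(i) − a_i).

Σπ = 3·4/2 = 6 (π permutes [3]); Σa = 3+1+1 = 5; disp = 6−5 = 1.

1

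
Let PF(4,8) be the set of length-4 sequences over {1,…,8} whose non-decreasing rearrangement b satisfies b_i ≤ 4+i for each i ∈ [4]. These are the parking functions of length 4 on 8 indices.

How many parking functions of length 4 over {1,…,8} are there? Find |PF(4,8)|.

|PF(4,8)| = (8−4+1)·(8+1)^(4−1) = 5×729 = 3645 [KW]
Example (8,7,1,6) → sorted (1,6,7,8): b_i ≤ 4+i ∀i, a PF.

3645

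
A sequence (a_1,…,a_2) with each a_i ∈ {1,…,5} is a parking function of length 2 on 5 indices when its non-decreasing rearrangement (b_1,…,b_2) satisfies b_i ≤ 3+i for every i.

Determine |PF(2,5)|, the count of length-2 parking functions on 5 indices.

24

|PF(2,5)| = (6−2)·6^(2−1) = 4×6 = 24 [KW]
Example (1,1) → sorted (1,1): b_i ≤ 3+i ∀i, a PF.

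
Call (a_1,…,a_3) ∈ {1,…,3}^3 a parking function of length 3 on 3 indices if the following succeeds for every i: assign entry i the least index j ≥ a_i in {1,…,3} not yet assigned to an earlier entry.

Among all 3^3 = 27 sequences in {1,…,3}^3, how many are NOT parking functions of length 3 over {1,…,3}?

11

#PF = (3−3+1)·(3+1)^(3−1) = 1·16 = 16
Example (3,2,3) → sorted (2,3,3): b_1=2>1, not a PF.
3^3 − 16 = 27 − 16 = 11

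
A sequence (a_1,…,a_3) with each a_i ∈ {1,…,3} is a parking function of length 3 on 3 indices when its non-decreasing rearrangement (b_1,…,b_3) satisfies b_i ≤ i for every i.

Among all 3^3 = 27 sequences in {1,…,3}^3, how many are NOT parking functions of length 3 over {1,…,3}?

|PF(3,3)| = (3−3+1)·(3+1)^(3−1) = 1×16 = 16 [KW]
One tuple (2,3,3) → sorted (2,3,3): b_1=2>1, not a PF.
3^3 − 16 = 27 − 16 = 11

11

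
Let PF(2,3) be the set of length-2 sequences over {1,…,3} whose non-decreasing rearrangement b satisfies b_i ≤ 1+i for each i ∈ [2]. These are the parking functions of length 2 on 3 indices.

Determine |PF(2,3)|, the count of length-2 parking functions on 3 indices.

8

#PF = (4−2)·4^(2−1) = 2·4 = 8 [KW]
Example (2,1) → sorted (1,2): b_i ≤ 1+i ∀i, a PF.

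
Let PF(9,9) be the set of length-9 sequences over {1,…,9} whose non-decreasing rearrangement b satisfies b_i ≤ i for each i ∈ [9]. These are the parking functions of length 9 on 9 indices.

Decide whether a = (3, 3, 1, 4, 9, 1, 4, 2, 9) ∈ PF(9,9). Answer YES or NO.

NO

Sorted: b = (1, 1, 2, 3, 3, 4, 4, 9, 9).
  b_1=1 ≤ 1
  b_2=1 ≤ 2
  b_3=2 ≤ 3
  b_4=3 ≤ 4
  b_5=3 ≤ 5
  b_6=4 ≤ 6
  b_7=4 ≤ 7
  b_8=9 > 8
  fails at i=8 ⇒ NO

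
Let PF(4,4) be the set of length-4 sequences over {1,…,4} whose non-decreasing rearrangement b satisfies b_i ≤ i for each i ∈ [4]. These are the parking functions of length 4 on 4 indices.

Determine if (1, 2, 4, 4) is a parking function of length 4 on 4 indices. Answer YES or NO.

NO

Order a: b = (1, 2, 4, 4).
  b_1=1 ≤ 1
  b_2=2 ≤ 2
  b_3=4 > 3
  fails at i=3 ⇒ NO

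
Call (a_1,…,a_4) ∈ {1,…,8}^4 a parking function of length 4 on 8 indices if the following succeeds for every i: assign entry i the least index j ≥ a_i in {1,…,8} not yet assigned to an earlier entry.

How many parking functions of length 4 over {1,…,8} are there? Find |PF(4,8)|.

Count = (9−4)·9^(4−1) = 5·729 = 3645 (Konheim–Weiss)
Example (7,4,3,3) → sorted (3,3,4,7): b_i ≤ 4+i ∀i, a PF.

3645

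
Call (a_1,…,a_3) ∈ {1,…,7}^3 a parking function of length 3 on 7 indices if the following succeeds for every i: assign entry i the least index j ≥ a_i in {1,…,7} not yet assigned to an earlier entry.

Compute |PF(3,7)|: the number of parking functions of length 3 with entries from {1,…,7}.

|PF(3,7)| = (7−3+1)·(7+1)^(3−1) = 5 · 64 = 320 (Konheim–Weiss)
One tuple (6,4,5) → sorted (4,5,6): b_i ≤ 4+i ∀i, a PF.

320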